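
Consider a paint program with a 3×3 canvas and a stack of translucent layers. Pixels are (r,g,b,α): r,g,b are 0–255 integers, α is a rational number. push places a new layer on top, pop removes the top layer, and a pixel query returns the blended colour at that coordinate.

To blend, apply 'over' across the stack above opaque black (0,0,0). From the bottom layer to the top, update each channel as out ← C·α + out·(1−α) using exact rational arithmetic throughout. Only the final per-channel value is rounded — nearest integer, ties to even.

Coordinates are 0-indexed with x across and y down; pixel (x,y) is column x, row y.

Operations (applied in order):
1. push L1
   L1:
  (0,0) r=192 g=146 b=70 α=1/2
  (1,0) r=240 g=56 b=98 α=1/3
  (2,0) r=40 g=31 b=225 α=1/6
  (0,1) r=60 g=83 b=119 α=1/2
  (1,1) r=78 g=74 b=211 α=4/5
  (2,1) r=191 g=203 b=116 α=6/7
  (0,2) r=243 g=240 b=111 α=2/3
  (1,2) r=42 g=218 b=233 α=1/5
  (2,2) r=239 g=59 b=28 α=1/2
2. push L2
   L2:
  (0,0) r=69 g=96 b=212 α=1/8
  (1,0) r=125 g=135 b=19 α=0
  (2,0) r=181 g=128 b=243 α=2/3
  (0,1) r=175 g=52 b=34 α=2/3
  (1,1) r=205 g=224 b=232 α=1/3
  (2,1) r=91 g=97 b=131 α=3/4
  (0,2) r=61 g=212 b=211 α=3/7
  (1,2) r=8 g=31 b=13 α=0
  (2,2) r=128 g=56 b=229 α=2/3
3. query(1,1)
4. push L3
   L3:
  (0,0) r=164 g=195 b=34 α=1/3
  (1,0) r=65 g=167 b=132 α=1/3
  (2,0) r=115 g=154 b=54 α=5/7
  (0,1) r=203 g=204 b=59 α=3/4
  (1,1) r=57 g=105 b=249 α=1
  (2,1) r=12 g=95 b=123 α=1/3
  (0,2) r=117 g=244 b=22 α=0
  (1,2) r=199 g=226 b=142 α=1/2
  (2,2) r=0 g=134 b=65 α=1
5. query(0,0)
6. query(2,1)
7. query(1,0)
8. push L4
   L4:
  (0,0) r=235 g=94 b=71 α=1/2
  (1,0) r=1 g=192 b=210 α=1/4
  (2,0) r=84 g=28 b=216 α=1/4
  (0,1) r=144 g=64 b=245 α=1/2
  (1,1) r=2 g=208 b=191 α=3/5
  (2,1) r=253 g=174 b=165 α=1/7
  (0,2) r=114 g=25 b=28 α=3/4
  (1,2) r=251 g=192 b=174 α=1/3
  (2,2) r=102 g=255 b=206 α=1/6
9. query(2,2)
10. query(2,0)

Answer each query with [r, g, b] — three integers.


(1,1) stack=L1,L2; from [0,0,0]:
after L1 α=4/5: [312/5, 296/5, 844/5]
after L2 α=1/3: [1649/15, 1712/15, 2848/15]
→ [110, 114, 190]

query (0,0) [L1,L2,L3] — begin 0,0,0
after L1 α=1/2: [96, 73, 35]
after L2 α=1/8: [741/8, 607/8, 457/8]
after L3 α=1/3: [1397/12, 1387/12, 593/12]
= [116, 116, 49]

at x=2,y=1 over L1,L2,L3:
after L1 α=6/7: [1146/7, 174, 696/7]
after L2 α=3/4: [3057/28, 465/4, 3447/28]
after L3 α=1/3: [1075/14, 655/6, 1723/14]
= [77, 109, 123]

query (1,0) [L1,L2,L3] — begin 0,0,0
L1 α=1/3: [80, 56/3, 98/3]
L2 α=0: [80, 56/3, 98/3]
L3 α=1/3: [75, 613/9, 592/9]
rounded: [75, 68, 66]

query (2,2) [L1,L2,L3,L4] — begin 0,0,0
L1 α=1/2: [239/2, 59/2, 14]
L2 α=2/3: [751/6, 283/6, 472/3]
L3 α=1: [0, 134, 65]
L4 α=1/6: [17, 925/6, 177/2]
rounded: [17, 154, 88]

(2,0) stack=L1,L2,L3,L4; from [0,0,0]:
+L1 (α=1/6) → [20/3, 31/6, 75/2]
+L2 (α=2/3) → [1106/9, 1567/18, 349/2]
+L3 (α=5/7) → [7387/63, 8497/63, 619/7]
+L4 (α=1/4) → [9151/84, 9085/84, 3369/28]
= [109, 108, 120]


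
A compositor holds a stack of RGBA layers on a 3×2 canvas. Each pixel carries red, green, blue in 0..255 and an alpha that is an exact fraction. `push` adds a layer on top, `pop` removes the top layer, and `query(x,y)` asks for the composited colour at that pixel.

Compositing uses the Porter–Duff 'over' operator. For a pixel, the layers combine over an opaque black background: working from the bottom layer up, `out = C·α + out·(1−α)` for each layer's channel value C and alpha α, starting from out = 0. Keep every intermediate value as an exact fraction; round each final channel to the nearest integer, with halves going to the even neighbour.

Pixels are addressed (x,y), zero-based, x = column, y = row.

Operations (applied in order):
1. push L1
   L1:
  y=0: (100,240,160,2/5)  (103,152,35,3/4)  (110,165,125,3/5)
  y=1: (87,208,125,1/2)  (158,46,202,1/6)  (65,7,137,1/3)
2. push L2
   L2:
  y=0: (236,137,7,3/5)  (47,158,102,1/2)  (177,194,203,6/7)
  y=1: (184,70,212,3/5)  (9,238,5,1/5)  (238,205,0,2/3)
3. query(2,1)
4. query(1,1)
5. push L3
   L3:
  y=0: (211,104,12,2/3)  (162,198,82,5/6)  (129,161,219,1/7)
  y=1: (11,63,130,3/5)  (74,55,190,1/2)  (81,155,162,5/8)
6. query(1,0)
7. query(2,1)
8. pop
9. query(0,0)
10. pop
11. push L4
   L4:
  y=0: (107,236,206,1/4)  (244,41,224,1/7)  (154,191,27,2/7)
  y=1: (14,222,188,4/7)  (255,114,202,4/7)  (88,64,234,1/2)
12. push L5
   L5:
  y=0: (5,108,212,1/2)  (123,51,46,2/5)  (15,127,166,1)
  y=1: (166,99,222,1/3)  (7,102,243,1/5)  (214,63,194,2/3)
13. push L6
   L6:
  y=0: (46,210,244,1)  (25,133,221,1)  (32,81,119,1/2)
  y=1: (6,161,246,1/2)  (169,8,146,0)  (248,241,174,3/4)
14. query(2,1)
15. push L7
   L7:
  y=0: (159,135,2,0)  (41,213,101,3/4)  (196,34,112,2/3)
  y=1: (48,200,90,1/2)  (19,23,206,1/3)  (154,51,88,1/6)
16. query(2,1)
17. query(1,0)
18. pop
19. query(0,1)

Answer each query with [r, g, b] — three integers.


query (2,1) [L1,L2] — begin 0,0,0
+L1 (α=1/3) → [65/3, 7/3, 137/3]
+L2 (α=2/3) → [1493/9, 1237/9, 137/9]
→ [166, 137, 15]

at x=1,y=1 over L1,L2:
after L1 α=1/6: [79/3, 23/3, 101/3]
after L2 α=1/5: [343/15, 806/15, 419/15]
→ [23, 54, 28]

at x=1,y=0 over L1,L2,L3:
after L1 α=3/4: [309/4, 114, 105/4]
after L2 α=1/2: [497/8, 136, 513/8]
after L3 α=5/6: [6977/48, 563/3, 3793/48]
→ [145, 188, 79]

query (2,1) [L1,L2,L3] — begin 0,0,0
after L1 α=1/3: [65/3, 7/3, 137/3]
after L2 α=2/3: [1493/9, 1237/9, 137/9]
after L3 α=5/8: [677/6, 1781/12, 2567/24]
rounded: [113, 148, 107]

query (0,0) [L1,L2] — begin 0,0,0
L1 α=2/5: [40, 96, 64]
L2 α=3/5: [788/5, 603/5, 149/5]
→ [158, 121, 30]

at x=2,y=1 over L1,L4,L5,L6:
+L1 (α=1/3) → [65/3, 7/3, 137/3]
+L4 (α=1/2) → [329/6, 199/6, 839/6]
+L5 (α=2/3) → [2897/18, 955/18, 3167/18]
+L6 (α=3/4) → [16289/72, 13969/72, 12563/72]
rounded: [226, 194, 174]

at x=2,y=1 over L1,L4,L5,L6,L7:
after L1 α=1/3: [65/3, 7/3, 137/3]
after L4 α=1/2: [329/6, 199/6, 839/6]
after L5 α=2/3: [2897/18, 955/18, 3167/18]
after L6 α=3/4: [16289/72, 13969/72, 12563/72]
after L7 α=1/6: [92533/432, 73517/432, 69151/432]
→ [214, 170, 160]

(1,0) stack=L1,L4,L5,L6,L7; from [0,0,0]:
+L1 (α=3/4) → [309/4, 114, 105/4]
+L4 (α=1/7) → [1415/14, 725/7, 109/2]
+L5 (α=2/5) → [7689/70, 2889/35, 511/10]
+L6 (α=1) → [25, 133, 221]
+L7 (α=3/4) → [37, 193, 131]
= [37, 193, 131]

at x=0,y=1 over L1,L4,L5,L6:
after L1 α=1/2: [87/2, 104, 125/2]
after L4 α=4/7: [373/14, 1200/7, 1879/14]
after L5 α=1/3: [1535/21, 1031/7, 3433/21]
after L6 α=1/2: [1661/42, 1079/7, 8599/42]
→ [40, 154, 205]


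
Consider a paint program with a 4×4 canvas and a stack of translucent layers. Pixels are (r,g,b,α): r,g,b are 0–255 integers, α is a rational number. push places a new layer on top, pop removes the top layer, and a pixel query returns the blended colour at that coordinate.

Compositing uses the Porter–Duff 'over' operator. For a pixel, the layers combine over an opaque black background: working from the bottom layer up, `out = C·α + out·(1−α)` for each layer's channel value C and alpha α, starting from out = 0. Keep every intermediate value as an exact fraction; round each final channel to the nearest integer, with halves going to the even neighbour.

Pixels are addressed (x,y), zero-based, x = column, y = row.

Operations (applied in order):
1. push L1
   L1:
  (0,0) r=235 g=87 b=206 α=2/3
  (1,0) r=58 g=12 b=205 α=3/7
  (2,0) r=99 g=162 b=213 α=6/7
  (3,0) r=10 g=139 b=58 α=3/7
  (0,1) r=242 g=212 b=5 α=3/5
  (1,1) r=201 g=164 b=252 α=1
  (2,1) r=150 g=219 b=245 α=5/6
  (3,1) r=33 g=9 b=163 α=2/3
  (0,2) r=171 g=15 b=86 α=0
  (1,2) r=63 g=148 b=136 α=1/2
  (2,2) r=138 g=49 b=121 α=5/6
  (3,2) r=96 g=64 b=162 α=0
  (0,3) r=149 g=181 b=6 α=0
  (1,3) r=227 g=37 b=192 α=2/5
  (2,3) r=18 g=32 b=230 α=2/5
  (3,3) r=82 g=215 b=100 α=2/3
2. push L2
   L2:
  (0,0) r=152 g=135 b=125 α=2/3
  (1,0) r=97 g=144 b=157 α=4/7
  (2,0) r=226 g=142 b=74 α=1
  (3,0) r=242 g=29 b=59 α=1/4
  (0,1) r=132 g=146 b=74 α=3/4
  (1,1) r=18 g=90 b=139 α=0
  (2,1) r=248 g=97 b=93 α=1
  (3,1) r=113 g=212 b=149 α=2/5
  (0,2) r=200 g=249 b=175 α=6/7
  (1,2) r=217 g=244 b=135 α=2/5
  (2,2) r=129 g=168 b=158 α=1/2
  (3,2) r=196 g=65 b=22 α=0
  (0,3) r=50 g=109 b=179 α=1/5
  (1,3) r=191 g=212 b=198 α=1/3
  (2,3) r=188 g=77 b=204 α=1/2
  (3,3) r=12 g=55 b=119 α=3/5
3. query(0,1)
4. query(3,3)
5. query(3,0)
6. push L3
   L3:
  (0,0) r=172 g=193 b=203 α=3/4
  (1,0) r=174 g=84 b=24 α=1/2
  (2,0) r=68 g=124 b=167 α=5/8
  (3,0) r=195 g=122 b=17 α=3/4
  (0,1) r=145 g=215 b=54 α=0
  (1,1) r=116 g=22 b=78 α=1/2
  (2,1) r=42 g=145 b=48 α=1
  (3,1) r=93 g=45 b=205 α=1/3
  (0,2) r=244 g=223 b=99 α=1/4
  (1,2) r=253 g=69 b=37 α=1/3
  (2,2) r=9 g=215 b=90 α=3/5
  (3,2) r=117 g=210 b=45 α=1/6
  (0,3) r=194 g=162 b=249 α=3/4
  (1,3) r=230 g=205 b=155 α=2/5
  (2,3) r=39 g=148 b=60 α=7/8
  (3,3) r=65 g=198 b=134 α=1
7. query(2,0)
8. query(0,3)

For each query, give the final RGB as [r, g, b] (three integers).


at x=0,y=1 over L1,L2:
+L1 (α=3/5) → [726/5, 636/5, 3]
+L2 (α=3/4) → [1353/10, 1413/10, 225/4]
→ [135, 141, 56]

query (3,3) [L1,L2] — begin 0,0,0
L1 α=2/3: [164/3, 430/3, 200/3]
L2 α=3/5: [436/15, 271/3, 1471/15]
rounded: [29, 90, 98]

query (3,0) [L1,L2] — begin 0,0,0
L1 α=3/7: [30/7, 417/7, 174/7]
L2 α=1/4: [446/7, 727/14, 935/28]
→ [64, 52, 33]

at x=2,y=0 over L1,L2,L3:
L1 α=6/7: [594/7, 972/7, 1278/7]
L2 α=1: [226, 142, 74]
L3 α=5/8: [509/4, 523/4, 1057/8]
→ [127, 131, 132]

(0,3) stack=L1,L2,L3; from [0,0,0]:
after L1 α=0: [0, 0, 0]
after L2 α=1/5: [10, 109/5, 179/5]
after L3 α=3/4: [148, 2539/20, 1957/10]
rounded: [148, 127, 196]


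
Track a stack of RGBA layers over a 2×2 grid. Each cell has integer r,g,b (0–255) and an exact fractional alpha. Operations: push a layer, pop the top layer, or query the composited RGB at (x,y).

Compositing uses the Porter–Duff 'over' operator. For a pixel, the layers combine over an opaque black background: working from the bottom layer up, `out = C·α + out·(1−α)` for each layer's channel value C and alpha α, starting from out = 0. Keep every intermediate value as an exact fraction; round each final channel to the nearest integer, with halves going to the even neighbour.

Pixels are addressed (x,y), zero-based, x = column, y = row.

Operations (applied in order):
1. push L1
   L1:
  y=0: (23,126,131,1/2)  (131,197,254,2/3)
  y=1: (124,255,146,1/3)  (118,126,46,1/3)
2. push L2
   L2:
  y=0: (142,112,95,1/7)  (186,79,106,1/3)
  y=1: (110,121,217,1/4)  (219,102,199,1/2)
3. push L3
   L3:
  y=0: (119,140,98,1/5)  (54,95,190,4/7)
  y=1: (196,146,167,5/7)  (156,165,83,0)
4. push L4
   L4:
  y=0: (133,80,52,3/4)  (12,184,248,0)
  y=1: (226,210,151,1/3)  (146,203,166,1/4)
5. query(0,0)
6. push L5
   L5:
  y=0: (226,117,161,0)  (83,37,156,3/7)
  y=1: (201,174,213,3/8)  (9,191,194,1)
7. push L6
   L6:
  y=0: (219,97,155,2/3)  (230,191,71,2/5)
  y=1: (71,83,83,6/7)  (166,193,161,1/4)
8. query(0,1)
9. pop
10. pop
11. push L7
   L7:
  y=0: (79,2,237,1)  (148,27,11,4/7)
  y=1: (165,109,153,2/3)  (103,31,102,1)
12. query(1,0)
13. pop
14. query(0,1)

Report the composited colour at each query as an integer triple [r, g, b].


at x=0,y=0 over L1,L2,L3,L4:
L1 α=1/2: [23/2, 63, 131/2]
L2 α=1/7: [211/7, 70, 488/7]
L3 α=1/5: [1677/35, 84, 2638/35]
L4 α=3/4: [7821/70, 81, 4049/70]
= [112, 81, 58]

at x=0,y=1 over L1,L2,L3,L4,L5,L6:
after L1 α=1/3: [124/3, 85, 146/3]
after L2 α=1/4: [117/2, 94, 363/4]
after L3 α=5/7: [1097/7, 918/7, 2033/14]
after L4 α=1/3: [3776/21, 1102/7, 1030/7]
after L5 α=3/8: [31543/168, 2291/14, 9623/56]
after L6 α=6/7: [103111/1176, 9263/98, 37511/392]
= [88, 95, 96]

query (1,0) [L1,L2,L3,L4,L7] — begin 0,0,0
+L1 (α=2/3) → [262/3, 394/3, 508/3]
+L2 (α=1/3) → [1082/9, 1025/9, 1334/9]
+L3 (α=4/7) → [1730/21, 2165/21, 3614/21]
+L4 (α=0) → [1730/21, 2165/21, 3614/21]
+L7 (α=4/7) → [5874/49, 2921/49, 3922/49]
rounded: [120, 60, 80]

(0,1) stack=L1,L2,L3,L4; from [0,0,0]:
L1 α=1/3: [124/3, 85, 146/3]
L2 α=1/4: [117/2, 94, 363/4]
L3 α=5/7: [1097/7, 918/7, 2033/14]
L4 α=1/3: [3776/21, 1102/7, 1030/7]
= [180, 157, 147]


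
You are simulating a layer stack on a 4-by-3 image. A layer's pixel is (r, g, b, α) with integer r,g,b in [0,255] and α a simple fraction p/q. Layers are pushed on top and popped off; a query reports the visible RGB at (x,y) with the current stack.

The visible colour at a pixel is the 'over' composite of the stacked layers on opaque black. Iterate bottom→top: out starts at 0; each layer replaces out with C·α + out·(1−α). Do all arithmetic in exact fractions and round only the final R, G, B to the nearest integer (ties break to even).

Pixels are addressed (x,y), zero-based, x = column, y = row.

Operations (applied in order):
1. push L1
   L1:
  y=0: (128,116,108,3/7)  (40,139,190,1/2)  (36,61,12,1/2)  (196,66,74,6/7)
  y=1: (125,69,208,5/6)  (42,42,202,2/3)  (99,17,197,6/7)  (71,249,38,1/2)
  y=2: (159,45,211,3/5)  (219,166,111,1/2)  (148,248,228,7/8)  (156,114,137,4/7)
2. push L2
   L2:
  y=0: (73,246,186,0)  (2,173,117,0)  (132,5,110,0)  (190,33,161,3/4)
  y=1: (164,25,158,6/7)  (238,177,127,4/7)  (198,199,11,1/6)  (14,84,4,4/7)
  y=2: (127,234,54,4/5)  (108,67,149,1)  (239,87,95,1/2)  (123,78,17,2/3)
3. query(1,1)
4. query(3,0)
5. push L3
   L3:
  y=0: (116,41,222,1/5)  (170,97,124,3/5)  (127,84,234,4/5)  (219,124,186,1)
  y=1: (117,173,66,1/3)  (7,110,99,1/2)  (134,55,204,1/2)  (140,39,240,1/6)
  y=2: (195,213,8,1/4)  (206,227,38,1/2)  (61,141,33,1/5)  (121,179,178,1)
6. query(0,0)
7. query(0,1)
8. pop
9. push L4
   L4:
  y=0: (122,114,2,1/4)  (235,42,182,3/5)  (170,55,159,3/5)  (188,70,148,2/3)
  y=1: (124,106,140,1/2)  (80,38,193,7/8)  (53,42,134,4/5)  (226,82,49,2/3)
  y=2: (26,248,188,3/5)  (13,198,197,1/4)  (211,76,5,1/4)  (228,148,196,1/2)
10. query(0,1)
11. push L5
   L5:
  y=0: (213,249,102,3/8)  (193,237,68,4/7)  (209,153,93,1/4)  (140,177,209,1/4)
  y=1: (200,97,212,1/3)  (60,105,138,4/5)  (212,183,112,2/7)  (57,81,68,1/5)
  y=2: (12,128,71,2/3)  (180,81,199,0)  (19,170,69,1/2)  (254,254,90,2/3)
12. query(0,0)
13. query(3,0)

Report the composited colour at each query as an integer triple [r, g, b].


(1,1) stack=L1,L2; from [0,0,0]:
+L1 (α=2/3) → [28, 28, 404/3]
+L2 (α=4/7) → [148, 792/7, 912/7]
= [148, 113, 130]

at x=3,y=0 over L1,L2:
L1 α=6/7: [168, 396/7, 444/7]
L2 α=3/4: [369/2, 1089/28, 3825/28]
= [184, 39, 137]

query (0,0) [L1,L2,L3] — begin 0,0,0
L1 α=3/7: [384/7, 348/7, 324/7]
L2 α=0: [384/7, 348/7, 324/7]
L3 α=1/5: [2348/35, 1679/35, 570/7]
= [67, 48, 81]

at x=0,y=1 over L1,L2,L3:
L1 α=5/6: [625/6, 115/2, 520/3]
L2 α=6/7: [6529/42, 415/14, 3364/21]
L3 α=1/3: [8986/63, 542/7, 8114/63]
= [143, 77, 129]

at x=0,y=1 over L1,L2,L4:
+L1 (α=5/6) → [625/6, 115/2, 520/3]
+L2 (α=6/7) → [6529/42, 415/14, 3364/21]
+L4 (α=1/2) → [11737/84, 1899/28, 3152/21]
→ [140, 68, 150]

(0,0) stack=L1,L2,L4,L5; from [0,0,0]:
after L1 α=3/7: [384/7, 348/7, 324/7]
after L2 α=0: [384/7, 348/7, 324/7]
after L4 α=1/4: [1003/14, 921/14, 493/14]
after L5 α=3/8: [13961/112, 15063/112, 6749/112]
→ [125, 134, 60]

(3,0) stack=L1,L2,L4,L5; from [0,0,0]:
after L1 α=6/7: [168, 396/7, 444/7]
after L2 α=3/4: [369/2, 1089/28, 3825/28]
after L4 α=2/3: [1121/6, 5009/84, 12113/84]
after L5 α=1/4: [1401/8, 9965/112, 17965/112]
= [175, 89, 160]


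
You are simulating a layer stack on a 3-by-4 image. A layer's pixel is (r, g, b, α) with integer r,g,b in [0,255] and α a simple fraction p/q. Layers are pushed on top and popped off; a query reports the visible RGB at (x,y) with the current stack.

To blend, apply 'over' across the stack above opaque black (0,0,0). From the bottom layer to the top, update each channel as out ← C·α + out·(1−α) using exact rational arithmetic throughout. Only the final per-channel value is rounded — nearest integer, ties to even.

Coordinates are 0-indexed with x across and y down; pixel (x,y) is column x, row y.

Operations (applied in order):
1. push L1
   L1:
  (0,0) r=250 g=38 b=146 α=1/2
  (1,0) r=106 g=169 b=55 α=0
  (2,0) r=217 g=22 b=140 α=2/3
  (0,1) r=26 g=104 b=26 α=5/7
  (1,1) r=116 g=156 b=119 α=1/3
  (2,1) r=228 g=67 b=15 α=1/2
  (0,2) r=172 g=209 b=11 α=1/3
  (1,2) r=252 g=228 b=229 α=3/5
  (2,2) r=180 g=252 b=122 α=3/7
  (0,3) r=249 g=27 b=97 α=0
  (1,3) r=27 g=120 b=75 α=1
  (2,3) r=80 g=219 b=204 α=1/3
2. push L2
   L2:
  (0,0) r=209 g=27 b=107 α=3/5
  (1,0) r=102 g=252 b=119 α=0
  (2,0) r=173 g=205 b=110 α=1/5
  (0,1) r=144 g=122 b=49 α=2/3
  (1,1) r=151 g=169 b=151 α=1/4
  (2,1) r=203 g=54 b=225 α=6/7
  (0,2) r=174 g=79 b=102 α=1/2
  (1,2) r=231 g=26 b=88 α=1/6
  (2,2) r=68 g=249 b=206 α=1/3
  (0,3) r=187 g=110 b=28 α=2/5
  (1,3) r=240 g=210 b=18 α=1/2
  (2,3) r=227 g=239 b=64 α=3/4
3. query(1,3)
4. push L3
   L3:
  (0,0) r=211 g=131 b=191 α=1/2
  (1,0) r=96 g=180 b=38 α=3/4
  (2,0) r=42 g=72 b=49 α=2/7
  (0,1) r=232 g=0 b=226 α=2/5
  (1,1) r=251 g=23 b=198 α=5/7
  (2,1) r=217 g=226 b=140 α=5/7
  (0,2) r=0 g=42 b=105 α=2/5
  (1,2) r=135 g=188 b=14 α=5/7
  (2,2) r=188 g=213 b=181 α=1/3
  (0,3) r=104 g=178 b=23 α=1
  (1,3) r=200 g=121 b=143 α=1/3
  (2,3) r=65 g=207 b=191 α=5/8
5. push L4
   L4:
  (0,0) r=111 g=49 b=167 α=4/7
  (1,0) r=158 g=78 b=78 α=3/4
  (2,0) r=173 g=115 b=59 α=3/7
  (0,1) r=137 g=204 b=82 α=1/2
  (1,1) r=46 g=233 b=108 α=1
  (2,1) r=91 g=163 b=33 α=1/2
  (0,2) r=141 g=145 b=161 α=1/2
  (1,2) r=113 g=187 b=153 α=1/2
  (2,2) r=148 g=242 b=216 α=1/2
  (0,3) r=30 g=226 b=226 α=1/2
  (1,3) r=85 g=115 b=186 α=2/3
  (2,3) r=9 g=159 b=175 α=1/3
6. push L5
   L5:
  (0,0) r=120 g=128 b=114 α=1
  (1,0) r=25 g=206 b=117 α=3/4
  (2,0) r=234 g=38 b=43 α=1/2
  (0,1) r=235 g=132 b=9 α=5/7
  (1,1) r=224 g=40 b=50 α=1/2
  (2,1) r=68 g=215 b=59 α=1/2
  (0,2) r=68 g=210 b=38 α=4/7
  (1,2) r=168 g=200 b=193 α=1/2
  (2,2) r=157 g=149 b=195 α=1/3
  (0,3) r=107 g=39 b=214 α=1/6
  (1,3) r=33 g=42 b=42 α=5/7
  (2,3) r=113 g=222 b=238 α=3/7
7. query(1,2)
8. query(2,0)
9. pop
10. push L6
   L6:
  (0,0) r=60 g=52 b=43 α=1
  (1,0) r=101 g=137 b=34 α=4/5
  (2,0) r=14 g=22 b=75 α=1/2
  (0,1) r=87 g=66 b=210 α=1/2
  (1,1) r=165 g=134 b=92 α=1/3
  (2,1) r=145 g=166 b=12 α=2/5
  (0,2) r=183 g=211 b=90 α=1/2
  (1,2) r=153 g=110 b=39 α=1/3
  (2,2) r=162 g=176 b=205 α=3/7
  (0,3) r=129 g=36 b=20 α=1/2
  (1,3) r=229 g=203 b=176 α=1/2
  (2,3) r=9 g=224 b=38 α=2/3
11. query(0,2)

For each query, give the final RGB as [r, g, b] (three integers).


(1,3) stack=L1,L2; from [0,0,0]:
after L1 α=1: [27, 120, 75]
after L2 α=1/2: [267/2, 165, 93/2]
= [134, 165, 46]

query (1,2) [L1,L2,L3,L4,L5] — begin 0,0,0
+L1 (α=3/5) → [756/5, 684/5, 687/5]
+L2 (α=1/6) → [329/2, 355/3, 775/6]
+L3 (α=5/7) → [1004/7, 3530/21, 985/21]
+L4 (α=1/2) → [1795/14, 7457/42, 2099/21]
+L5 (α=1/2) → [4147/28, 15857/84, 3076/21]
= [148, 189, 146]

at x=2,y=0 over L1,L2,L3,L4,L5:
+L1 (α=2/3) → [434/3, 44/3, 280/3]
+L2 (α=1/5) → [451/3, 791/15, 290/3]
+L3 (α=2/7) → [2507/21, 1223/21, 1744/21]
+L4 (α=3/7) → [20927/147, 12137/147, 10693/147]
+L5 (α=1/2) → [55325/294, 17723/294, 8507/147]
rounded: [188, 60, 58]

(0,2) stack=L1,L2,L3,L4,L6; from [0,0,0]:
L1 α=1/3: [172/3, 209/3, 11/3]
L2 α=1/2: [347/3, 223/3, 317/6]
L3 α=2/5: [347/5, 307/5, 737/10]
L4 α=1/2: [526/5, 516/5, 2347/20]
L6 α=1/2: [1441/10, 1571/10, 4147/40]
rounded: [144, 157, 104]


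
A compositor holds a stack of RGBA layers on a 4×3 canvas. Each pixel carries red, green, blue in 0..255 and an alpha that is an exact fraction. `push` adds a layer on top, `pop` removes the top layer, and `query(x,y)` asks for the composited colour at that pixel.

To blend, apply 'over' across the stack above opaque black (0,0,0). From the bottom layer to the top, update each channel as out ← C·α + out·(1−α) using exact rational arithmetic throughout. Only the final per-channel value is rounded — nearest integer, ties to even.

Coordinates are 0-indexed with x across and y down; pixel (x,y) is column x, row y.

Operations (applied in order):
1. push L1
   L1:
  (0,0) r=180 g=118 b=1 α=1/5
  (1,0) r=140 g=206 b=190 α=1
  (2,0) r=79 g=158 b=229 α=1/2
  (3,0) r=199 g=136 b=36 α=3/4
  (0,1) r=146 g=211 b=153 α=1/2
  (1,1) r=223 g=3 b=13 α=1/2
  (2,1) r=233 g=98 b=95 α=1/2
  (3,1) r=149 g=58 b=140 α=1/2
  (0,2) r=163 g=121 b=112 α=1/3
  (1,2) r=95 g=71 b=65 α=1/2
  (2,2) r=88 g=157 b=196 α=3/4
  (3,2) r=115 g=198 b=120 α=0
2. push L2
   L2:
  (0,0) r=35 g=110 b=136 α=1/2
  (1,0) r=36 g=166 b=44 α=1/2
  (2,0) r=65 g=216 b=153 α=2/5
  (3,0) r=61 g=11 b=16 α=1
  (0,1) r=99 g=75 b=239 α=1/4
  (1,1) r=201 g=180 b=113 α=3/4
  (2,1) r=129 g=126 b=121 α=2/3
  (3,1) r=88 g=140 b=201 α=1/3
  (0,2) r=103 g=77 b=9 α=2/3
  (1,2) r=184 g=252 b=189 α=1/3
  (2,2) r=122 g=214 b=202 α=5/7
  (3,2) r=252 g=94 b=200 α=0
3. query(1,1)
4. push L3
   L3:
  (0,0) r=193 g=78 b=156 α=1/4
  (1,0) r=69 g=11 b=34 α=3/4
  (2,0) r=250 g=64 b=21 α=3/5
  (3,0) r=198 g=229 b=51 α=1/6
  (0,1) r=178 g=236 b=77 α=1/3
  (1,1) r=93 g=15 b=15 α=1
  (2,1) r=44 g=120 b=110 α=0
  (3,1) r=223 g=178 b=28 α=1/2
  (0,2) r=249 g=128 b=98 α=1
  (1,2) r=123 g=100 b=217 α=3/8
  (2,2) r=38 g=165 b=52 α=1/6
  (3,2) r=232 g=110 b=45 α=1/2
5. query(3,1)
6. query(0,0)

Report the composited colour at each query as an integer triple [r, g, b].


at x=1,y=1 over L1,L2:
L1 α=1/2: [223/2, 3/2, 13/2]
L2 α=3/4: [1429/8, 1083/8, 691/8]
→ [179, 135, 86]

at x=3,y=1 over L1,L2,L3:
L1 α=1/2: [149/2, 29, 70]
L2 α=1/3: [79, 66, 341/3]
L3 α=1/2: [151, 122, 425/6]
= [151, 122, 71]

query (0,0) [L1,L2,L3] — begin 0,0,0
after L1 α=1/5: [36, 118/5, 1/5]
after L2 α=1/2: [71/2, 334/5, 681/10]
after L3 α=1/4: [599/8, 348/5, 3603/40]
rounded: [75, 70, 90]


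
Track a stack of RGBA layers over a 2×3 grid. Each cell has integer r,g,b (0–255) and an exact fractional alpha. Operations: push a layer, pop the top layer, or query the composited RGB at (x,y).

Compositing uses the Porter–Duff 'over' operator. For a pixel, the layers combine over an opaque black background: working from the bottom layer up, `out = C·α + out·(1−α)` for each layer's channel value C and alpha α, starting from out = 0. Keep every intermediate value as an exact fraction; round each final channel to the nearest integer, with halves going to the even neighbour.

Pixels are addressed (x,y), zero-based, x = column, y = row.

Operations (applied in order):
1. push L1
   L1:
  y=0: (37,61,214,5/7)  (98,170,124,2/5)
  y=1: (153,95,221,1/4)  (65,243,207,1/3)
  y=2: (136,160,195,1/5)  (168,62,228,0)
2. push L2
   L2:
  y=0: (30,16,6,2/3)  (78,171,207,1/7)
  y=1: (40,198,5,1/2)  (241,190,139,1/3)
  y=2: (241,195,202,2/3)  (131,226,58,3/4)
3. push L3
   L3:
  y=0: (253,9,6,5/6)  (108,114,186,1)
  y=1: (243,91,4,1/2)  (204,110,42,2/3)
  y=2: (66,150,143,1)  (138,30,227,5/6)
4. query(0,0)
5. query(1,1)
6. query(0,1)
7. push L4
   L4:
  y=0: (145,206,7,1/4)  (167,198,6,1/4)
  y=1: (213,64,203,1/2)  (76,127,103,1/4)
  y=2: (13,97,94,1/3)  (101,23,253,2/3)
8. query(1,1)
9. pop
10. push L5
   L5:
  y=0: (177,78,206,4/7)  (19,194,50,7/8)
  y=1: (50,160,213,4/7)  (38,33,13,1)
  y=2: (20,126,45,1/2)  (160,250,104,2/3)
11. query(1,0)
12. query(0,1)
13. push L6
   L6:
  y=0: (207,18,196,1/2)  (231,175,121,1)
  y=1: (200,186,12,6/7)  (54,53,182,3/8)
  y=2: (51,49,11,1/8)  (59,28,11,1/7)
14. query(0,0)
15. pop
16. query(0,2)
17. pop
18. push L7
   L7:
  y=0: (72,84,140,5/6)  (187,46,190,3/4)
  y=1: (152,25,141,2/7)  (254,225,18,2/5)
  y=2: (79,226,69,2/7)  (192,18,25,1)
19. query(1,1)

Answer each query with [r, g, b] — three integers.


at x=0,y=0 over L1,L2,L3:
+L1 (α=5/7) → [185/7, 305/7, 1070/7]
+L2 (α=2/3) → [605/21, 529/21, 1154/21]
+L3 (α=5/6) → [13585/63, 737/63, 892/63]
= [216, 12, 14]

at x=1,y=1 over L1,L2,L3:
after L1 α=1/3: [65/3, 81, 69]
after L2 α=1/3: [853/9, 352/3, 277/3]
after L3 α=2/3: [4525/27, 1012/9, 529/9]
= [168, 112, 59]

query (0,1) [L1,L2,L3] — begin 0,0,0
L1 α=1/4: [153/4, 95/4, 221/4]
L2 α=1/2: [313/8, 887/8, 241/8]
L3 α=1/2: [2257/16, 1615/16, 273/16]
rounded: [141, 101, 17]

(1,1) stack=L1,L2,L3,L4; from [0,0,0]:
after L1 α=1/3: [65/3, 81, 69]
after L2 α=1/3: [853/9, 352/3, 277/3]
after L3 α=2/3: [4525/27, 1012/9, 529/9]
after L4 α=1/4: [5209/36, 1393/12, 419/6]
= [145, 116, 70]

(1,0) stack=L1,L2,L3,L5; from [0,0,0]:
L1 α=2/5: [196/5, 68, 248/5]
L2 α=1/7: [1566/35, 579/7, 2523/35]
L3 α=1: [108, 114, 186]
L5 α=7/8: [241/8, 184, 67]
→ [30, 184, 67]

at x=0,y=1 over L1,L2,L3,L5:
L1 α=1/4: [153/4, 95/4, 221/4]
L2 α=1/2: [313/8, 887/8, 241/8]
L3 α=1/2: [2257/16, 1615/16, 273/16]
L5 α=4/7: [9971/112, 2155/16, 14451/112]
rounded: [89, 135, 129]

at x=0,y=0 over L1,L2,L3,L5,L6:
after L1 α=5/7: [185/7, 305/7, 1070/7]
after L2 α=2/3: [605/21, 529/21, 1154/21]
after L3 α=5/6: [13585/63, 737/63, 892/63]
after L5 α=4/7: [28453/147, 7289/147, 18196/147]
after L6 α=1/2: [29441/147, 9935/294, 23504/147]
rounded: [200, 34, 160]

query (0,2) [L1,L2,L3,L5] — begin 0,0,0
L1 α=1/5: [136/5, 32, 39]
L2 α=2/3: [2546/15, 422/3, 443/3]
L3 α=1: [66, 150, 143]
L5 α=1/2: [43, 138, 94]
rounded: [43, 138, 94]

(1,1) stack=L1,L2,L3,L7; from [0,0,0]:
L1 α=1/3: [65/3, 81, 69]
L2 α=1/3: [853/9, 352/3, 277/3]
L3 α=2/3: [4525/27, 1012/9, 529/9]
L7 α=2/5: [9097/45, 2362/15, 637/15]
→ [202, 157, 42]


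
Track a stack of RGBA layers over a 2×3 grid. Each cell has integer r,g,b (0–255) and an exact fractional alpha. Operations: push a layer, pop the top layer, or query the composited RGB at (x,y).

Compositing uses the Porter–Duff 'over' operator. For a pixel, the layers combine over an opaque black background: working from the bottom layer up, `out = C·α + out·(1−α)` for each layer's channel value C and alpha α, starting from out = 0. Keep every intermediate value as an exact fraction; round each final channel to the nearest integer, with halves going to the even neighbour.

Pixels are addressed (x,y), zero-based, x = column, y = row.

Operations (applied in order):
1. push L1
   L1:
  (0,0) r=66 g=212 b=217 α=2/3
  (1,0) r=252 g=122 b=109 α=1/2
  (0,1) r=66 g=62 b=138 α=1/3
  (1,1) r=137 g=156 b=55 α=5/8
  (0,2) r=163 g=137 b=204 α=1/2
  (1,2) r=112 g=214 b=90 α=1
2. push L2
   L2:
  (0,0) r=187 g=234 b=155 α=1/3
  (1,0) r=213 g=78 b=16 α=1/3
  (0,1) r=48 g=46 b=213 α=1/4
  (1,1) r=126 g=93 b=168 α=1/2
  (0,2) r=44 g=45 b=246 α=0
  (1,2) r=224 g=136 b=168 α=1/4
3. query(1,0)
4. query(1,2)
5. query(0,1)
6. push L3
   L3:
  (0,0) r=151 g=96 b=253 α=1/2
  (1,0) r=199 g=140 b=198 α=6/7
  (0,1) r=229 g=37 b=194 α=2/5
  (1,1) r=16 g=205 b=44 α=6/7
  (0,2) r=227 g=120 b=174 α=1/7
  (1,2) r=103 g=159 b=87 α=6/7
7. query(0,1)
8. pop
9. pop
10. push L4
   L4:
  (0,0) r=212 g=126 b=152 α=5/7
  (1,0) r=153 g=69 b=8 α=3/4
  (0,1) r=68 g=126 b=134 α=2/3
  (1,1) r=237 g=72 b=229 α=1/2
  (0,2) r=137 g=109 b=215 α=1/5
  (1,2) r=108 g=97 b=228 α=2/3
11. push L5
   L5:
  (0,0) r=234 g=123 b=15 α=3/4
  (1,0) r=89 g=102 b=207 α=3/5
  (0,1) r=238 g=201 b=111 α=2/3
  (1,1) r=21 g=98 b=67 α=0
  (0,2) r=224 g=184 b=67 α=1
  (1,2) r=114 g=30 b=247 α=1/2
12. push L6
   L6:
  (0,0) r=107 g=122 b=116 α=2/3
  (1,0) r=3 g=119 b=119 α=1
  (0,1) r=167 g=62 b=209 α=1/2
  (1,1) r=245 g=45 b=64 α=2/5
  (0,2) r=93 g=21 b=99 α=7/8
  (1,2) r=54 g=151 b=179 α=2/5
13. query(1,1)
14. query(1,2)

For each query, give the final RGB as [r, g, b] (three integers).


query (1,0) [L1,L2] — begin 0,0,0
+L1 (α=1/2) → [126, 61, 109/2]
+L2 (α=1/3) → [155, 200/3, 125/3]
→ [155, 67, 42]

at x=1,y=2 over L1,L2:
+L1 (α=1) → [112, 214, 90]
+L2 (α=1/4) → [140, 389/2, 219/2]
= [140, 194, 110]

at x=0,y=1 over L1,L2:
after L1 α=1/3: [22, 62/3, 46]
after L2 α=1/4: [57/2, 27, 351/4]
= [28, 27, 88]

at x=0,y=1 over L1,L2,L3:
after L1 α=1/3: [22, 62/3, 46]
after L2 α=1/4: [57/2, 27, 351/4]
after L3 α=2/5: [1087/10, 31, 521/4]
→ [109, 31, 130]

(1,1) stack=L1,L4,L5,L6; from [0,0,0]:
after L1 α=5/8: [685/8, 195/2, 275/8]
after L4 α=1/2: [2581/16, 339/4, 2107/16]
after L5 α=0: [2581/16, 339/4, 2107/16]
after L6 α=2/5: [15583/80, 1377/20, 8369/80]
→ [195, 69, 105]

at x=1,y=2 over L1,L4,L5,L6:
L1 α=1: [112, 214, 90]
L4 α=2/3: [328/3, 136, 182]
L5 α=1/2: [335/3, 83, 429/2]
L6 α=2/5: [443/5, 551/5, 2003/10]
rounded: [89, 110, 200]


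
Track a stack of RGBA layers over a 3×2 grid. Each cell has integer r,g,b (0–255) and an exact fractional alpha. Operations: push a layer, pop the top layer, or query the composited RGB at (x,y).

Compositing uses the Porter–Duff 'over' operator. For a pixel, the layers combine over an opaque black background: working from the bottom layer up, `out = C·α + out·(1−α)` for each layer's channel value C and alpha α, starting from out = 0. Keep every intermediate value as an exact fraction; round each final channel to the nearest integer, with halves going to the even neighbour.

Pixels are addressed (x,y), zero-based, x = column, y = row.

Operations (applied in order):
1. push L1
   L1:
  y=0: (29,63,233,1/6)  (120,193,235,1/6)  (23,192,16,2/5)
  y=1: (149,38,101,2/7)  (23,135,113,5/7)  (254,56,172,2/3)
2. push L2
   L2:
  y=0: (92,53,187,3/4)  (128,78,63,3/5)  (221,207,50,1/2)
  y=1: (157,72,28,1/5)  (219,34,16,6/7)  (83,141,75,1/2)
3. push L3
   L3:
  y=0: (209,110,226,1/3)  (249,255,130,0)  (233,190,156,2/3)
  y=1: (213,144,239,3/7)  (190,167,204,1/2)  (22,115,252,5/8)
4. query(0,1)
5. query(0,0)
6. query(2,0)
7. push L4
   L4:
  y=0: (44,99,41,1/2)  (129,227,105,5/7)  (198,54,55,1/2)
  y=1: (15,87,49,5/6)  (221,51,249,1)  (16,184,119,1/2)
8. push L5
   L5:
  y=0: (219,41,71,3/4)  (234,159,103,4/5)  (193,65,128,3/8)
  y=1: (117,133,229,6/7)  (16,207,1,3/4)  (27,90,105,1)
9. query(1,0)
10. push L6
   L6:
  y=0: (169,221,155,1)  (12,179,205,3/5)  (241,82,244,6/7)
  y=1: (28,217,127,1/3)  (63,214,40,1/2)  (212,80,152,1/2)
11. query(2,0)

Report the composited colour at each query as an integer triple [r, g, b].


(0,1) stack=L1,L2,L3; from [0,0,0]:
after L1 α=2/7: [298/7, 76/7, 202/7]
after L2 α=1/5: [2291/35, 808/35, 1004/35]
after L3 α=3/7: [31529/245, 18352/245, 29111/245]
rounded: [129, 75, 119]

(0,0) stack=L1,L2,L3; from [0,0,0]:
L1 α=1/6: [29/6, 21/2, 233/6]
L2 α=3/4: [1685/24, 339/8, 3599/24]
L3 α=1/3: [4193/36, 779/12, 6311/36]
→ [116, 65, 175]

at x=2,y=0 over L1,L2,L3:
L1 α=2/5: [46/5, 384/5, 32/5]
L2 α=1/2: [1151/10, 1419/10, 141/5]
L3 α=2/3: [1937/10, 5219/30, 567/5]
= [194, 174, 113]

at x=1,y=0 over L1,L2,L3,L4,L5:
+L1 (α=1/6) → [20, 193/6, 235/6]
+L2 (α=3/5) → [424/5, 179/3, 802/15]
+L3 (α=0) → [424/5, 179/3, 802/15]
+L4 (α=5/7) → [4073/35, 3763/21, 9479/105]
+L5 (α=4/5) → [36833/175, 17119/105, 52739/525]
→ [210, 163, 100]

query (2,0) [L1,L2,L3,L4,L5,L6] — begin 0,0,0
L1 α=2/5: [46/5, 384/5, 32/5]
L2 α=1/2: [1151/10, 1419/10, 141/5]
L3 α=2/3: [1937/10, 5219/30, 567/5]
L4 α=1/2: [3917/20, 6839/60, 421/5]
L5 α=3/8: [6233/32, 9179/96, 805/8]
L6 α=6/7: [52505/224, 56411/672, 12517/56]
→ [234, 84, 224]


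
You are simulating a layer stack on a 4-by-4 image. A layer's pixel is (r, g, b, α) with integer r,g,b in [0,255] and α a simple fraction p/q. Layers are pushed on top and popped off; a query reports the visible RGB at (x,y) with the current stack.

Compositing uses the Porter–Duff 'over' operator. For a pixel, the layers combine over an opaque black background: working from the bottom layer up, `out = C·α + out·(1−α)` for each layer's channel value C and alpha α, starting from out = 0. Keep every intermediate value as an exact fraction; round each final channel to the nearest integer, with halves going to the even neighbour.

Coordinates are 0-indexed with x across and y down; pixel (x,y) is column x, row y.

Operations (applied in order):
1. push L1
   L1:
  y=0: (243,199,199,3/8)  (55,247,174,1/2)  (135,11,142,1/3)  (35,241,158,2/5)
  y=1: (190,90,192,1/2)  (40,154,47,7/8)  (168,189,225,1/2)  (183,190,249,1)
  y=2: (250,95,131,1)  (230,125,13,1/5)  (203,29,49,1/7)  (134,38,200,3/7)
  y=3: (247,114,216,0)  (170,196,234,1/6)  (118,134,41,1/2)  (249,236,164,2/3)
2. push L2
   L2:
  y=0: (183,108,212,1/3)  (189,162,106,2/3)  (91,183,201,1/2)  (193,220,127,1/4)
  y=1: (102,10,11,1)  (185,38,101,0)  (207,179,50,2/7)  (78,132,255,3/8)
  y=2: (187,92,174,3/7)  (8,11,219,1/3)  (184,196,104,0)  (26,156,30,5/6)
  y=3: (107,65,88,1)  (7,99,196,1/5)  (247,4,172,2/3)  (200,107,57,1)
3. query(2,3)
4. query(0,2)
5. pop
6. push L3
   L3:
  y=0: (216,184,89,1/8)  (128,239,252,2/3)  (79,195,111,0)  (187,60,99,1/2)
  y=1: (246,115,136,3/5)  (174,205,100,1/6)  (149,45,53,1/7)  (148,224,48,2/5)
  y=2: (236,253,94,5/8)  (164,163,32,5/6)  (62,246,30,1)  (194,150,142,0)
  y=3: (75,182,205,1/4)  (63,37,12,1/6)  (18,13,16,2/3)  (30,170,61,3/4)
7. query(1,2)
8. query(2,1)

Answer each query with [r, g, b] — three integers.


query (2,3) [L1,L2] — begin 0,0,0
+L1 (α=1/2) → [59, 67, 41/2]
+L2 (α=2/3) → [553/3, 25, 243/2]
→ [184, 25, 122]

(0,2) stack=L1,L2; from [0,0,0]:
after L1 α=1: [250, 95, 131]
after L2 α=3/7: [223, 656/7, 1046/7]
rounded: [223, 94, 149]

query (1,2) [L1,L3] — begin 0,0,0
after L1 α=1/5: [46, 25, 13/5]
after L3 α=5/6: [433/3, 140, 271/10]
= [144, 140, 27]

at x=2,y=1 over L1,L3:
after L1 α=1/2: [84, 189/2, 225/2]
after L3 α=1/7: [653/7, 612/7, 104]
= [93, 87, 104]


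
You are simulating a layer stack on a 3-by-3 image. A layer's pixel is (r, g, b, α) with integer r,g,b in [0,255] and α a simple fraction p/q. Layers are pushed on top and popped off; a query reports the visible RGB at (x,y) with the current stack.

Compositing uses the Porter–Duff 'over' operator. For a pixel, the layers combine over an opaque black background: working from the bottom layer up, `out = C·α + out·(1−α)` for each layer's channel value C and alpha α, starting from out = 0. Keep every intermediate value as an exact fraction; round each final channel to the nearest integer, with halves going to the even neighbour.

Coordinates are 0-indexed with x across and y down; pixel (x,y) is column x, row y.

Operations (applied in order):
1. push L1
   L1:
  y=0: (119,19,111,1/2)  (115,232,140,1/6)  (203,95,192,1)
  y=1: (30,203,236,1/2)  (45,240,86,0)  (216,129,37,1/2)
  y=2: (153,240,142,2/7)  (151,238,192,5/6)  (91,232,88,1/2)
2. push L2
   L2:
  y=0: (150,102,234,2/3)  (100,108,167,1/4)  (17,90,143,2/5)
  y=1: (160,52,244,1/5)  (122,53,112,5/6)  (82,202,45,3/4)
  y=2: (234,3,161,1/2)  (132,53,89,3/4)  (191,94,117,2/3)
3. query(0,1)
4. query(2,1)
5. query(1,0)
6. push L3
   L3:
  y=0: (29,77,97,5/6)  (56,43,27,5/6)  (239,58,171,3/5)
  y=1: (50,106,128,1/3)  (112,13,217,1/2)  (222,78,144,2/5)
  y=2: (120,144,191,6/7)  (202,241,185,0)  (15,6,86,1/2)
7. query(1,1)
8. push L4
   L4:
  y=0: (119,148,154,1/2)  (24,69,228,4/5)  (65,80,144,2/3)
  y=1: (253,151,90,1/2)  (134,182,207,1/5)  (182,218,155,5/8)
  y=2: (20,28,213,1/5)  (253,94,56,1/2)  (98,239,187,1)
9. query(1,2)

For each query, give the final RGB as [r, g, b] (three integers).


at x=0,y=1 over L1,L2:
after L1 α=1/2: [15, 203/2, 118]
after L2 α=1/5: [44, 458/5, 716/5]
rounded: [44, 92, 143]

at x=2,y=1 over L1,L2:
+L1 (α=1/2) → [108, 129/2, 37/2]
+L2 (α=3/4) → [177/2, 1341/8, 307/8]
→ [88, 168, 38]

query (1,0) [L1,L2] — begin 0,0,0
+L1 (α=1/6) → [115/6, 116/3, 70/3]
+L2 (α=1/4) → [315/8, 56, 237/4]
→ [39, 56, 59]

at x=1,y=1 over L1,L2,L3:
after L1 α=0: [0, 0, 0]
after L2 α=5/6: [305/3, 265/6, 280/3]
after L3 α=1/2: [641/6, 343/12, 931/6]
= [107, 29, 155]

(1,2) stack=L1,L2,L3,L4; from [0,0,0]:
L1 α=5/6: [755/6, 595/3, 160]
L2 α=3/4: [3131/24, 268/3, 427/4]
L3 α=0: [3131/24, 268/3, 427/4]
L4 α=1/2: [9203/48, 275/3, 651/8]
→ [192, 92, 81]


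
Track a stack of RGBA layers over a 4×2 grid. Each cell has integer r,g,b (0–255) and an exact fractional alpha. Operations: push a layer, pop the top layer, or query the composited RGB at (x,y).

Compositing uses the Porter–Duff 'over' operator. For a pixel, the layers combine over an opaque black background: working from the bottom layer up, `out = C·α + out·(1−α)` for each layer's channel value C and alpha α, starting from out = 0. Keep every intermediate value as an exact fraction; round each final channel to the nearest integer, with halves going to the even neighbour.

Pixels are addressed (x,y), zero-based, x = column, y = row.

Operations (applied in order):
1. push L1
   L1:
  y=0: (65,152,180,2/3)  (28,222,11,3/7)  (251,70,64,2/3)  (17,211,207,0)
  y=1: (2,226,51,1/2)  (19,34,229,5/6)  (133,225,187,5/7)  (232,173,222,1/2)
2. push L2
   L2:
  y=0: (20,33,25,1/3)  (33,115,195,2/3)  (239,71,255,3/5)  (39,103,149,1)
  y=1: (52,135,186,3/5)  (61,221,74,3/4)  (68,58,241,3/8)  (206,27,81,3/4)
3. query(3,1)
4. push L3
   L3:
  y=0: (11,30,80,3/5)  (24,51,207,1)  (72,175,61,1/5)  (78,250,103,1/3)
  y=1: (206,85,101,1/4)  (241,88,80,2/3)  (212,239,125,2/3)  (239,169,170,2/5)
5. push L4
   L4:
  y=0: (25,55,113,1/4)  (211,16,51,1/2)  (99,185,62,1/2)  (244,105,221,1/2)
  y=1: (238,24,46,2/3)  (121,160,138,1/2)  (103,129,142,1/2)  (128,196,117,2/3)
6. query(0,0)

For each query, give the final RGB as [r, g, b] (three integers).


query (3,1) [L1,L2] — begin 0,0,0
+L1 (α=1/2) → [116, 173/2, 111]
+L2 (α=3/4) → [367/2, 335/8, 177/2]
→ [184, 42, 88]

query (0,0) [L1,L2,L3,L4] — begin 0,0,0
L1 α=2/3: [130/3, 304/3, 120]
L2 α=1/3: [320/9, 707/9, 265/3]
L3 α=3/5: [937/45, 2224/45, 250/3]
L4 α=1/4: [328/15, 3049/60, 363/4]
rounded: [22, 51, 91]


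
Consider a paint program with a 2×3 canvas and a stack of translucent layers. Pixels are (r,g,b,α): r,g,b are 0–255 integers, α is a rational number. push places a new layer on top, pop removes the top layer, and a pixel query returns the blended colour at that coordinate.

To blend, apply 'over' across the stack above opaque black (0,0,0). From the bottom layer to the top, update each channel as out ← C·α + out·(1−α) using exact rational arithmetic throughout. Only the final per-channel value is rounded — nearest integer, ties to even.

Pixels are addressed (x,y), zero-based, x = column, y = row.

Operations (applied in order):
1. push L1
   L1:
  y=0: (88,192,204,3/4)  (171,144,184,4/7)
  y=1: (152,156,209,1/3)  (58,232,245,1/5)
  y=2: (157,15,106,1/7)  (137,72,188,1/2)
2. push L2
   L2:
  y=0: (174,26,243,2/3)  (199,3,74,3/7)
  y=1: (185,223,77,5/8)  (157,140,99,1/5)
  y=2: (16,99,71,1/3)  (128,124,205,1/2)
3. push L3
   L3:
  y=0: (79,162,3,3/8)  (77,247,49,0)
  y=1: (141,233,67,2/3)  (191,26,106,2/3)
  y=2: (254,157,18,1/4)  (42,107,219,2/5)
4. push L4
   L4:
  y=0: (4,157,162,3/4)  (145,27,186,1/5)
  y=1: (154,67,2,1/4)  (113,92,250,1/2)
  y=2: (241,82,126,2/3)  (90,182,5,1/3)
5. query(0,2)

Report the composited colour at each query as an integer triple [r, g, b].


(0,2) stack=L1,L2,L3,L4; from [0,0,0]:
+L1 (α=1/7) → [157/7, 15/7, 106/7]
+L2 (α=1/3) → [142/7, 241/7, 709/21]
+L3 (α=1/4) → [551/7, 911/14, 835/28]
+L4 (α=2/3) → [3925/21, 1069/14, 7891/84]
= [187, 76, 94]


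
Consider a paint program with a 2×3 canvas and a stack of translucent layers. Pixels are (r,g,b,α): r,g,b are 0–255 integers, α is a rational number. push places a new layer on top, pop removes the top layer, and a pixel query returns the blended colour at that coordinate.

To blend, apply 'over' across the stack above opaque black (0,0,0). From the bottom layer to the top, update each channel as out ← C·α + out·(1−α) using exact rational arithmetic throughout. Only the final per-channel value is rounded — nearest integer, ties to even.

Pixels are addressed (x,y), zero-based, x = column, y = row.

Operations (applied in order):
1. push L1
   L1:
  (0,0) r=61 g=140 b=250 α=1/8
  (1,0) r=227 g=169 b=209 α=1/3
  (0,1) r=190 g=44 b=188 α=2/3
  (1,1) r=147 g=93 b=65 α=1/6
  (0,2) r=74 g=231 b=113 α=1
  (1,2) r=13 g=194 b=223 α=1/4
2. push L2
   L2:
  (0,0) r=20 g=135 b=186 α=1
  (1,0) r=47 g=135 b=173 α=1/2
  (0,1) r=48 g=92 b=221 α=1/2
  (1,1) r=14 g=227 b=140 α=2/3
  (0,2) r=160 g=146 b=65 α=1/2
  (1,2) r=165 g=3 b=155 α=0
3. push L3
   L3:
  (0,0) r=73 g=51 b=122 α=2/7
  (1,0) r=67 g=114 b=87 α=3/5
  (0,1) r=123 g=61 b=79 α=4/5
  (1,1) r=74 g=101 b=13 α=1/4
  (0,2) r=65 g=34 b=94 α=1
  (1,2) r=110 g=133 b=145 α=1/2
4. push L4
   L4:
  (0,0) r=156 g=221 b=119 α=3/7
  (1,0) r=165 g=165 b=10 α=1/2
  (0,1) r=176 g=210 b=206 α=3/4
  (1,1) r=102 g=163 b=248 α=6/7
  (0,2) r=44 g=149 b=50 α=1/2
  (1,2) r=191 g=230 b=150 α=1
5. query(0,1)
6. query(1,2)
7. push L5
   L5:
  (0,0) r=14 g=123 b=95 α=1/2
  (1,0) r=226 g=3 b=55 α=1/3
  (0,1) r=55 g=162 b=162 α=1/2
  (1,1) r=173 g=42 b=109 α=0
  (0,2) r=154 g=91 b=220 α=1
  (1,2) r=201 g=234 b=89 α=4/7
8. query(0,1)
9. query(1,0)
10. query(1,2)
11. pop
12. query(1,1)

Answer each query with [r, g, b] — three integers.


query (0,1) [L1,L2,L3,L4] — begin 0,0,0
+L1 (α=2/3) → [380/3, 88/3, 376/3]
+L2 (α=1/2) → [262/3, 182/3, 1039/6]
+L3 (α=4/5) → [1738/15, 914/15, 587/6]
+L4 (α=3/4) → [4829/30, 2591/15, 4295/24]
rounded: [161, 173, 179]

(1,2) stack=L1,L2,L3,L4; from [0,0,0]:
+L1 (α=1/4) → [13/4, 97/2, 223/4]
+L2 (α=0) → [13/4, 97/2, 223/4]
+L3 (α=1/2) → [453/8, 363/4, 803/8]
+L4 (α=1) → [191, 230, 150]
= [191, 230, 150]

query (0,1) [L1,L2,L3,L4,L5] — begin 0,0,0
L1 α=2/3: [380/3, 88/3, 376/3]
L2 α=1/2: [262/3, 182/3, 1039/6]
L3 α=4/5: [1738/15, 914/15, 587/6]
L4 α=3/4: [4829/30, 2591/15, 4295/24]
L5 α=1/2: [6479/60, 5021/30, 8183/48]
= [108, 167, 170]

at x=1,y=0 over L1,L2,L3,L4,L5:
+L1 (α=1/3) → [227/3, 169/3, 209/3]
+L2 (α=1/2) → [184/3, 287/3, 364/3]
+L3 (α=3/5) → [971/15, 320/3, 1511/15]
+L4 (α=1/2) → [1723/15, 815/6, 1661/30]
+L5 (α=1/3) → [6836/45, 824/9, 2486/45]
→ [152, 92, 55]

query (1,2) [L1,L2,L3,L4,L5] — begin 0,0,0
+L1 (α=1/4) → [13/4, 97/2, 223/4]
+L2 (α=0) → [13/4, 97/2, 223/4]
+L3 (α=1/2) → [453/8, 363/4, 803/8]
+L4 (α=1) → [191, 230, 150]
+L5 (α=4/7) → [1377/7, 1626/7, 806/7]
→ [197, 232, 115]

query (1,1) [L1,L2,L3,L4] — begin 0,0,0
after L1 α=1/6: [49/2, 31/2, 65/6]
after L2 α=2/3: [35/2, 313/2, 1745/18]
after L3 α=1/4: [253/8, 1141/8, 1823/24]
after L4 α=6/7: [5149/56, 8965/56, 37535/168]
rounded: [92, 160, 223]
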